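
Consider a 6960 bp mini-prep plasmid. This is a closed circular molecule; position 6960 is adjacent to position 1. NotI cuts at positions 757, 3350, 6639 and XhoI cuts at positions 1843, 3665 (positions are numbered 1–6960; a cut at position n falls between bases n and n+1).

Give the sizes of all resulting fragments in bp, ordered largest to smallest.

2974, 1507, 1086, 1078, 315 bp

Combined cut positions (sorted): 757, 1843, 3350, 3665, 6639.
Circular molecule, 5 cuts → 5 fragments:
  1843 − 757 = 1086 bp
  3350 − 1843 = 1507 bp
  3665 − 3350 = 315 bp
  6639 − 3665 = 2974 bp
  wrap: 6960 − 6639 + 757 = 1078 bp
Sorted largest to smallest: 2974, 1507, 1086, 1078, 315 bp.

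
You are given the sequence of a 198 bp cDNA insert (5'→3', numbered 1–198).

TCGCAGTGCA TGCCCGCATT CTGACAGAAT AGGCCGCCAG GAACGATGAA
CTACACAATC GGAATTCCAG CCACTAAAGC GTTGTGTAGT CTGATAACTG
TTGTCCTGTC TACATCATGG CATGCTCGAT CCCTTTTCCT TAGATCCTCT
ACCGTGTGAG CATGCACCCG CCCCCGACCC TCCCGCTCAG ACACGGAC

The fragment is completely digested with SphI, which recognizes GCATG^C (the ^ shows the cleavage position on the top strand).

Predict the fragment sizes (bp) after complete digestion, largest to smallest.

112, 40, 34, 12 bp

SphI sites (GCATGC) start at positions 8, 120, 160.
SphI cuts after base 5 of each site (before the last base), so after positions 12, 124, 164.
Linear molecule, 3 cuts → 4 fragments:
  1–12 → 12 bp
  13–124 → 112 bp
  125–164 → 40 bp
  165–198 → 34 bp
Sorted largest to smallest: 112, 40, 34, 12 bp.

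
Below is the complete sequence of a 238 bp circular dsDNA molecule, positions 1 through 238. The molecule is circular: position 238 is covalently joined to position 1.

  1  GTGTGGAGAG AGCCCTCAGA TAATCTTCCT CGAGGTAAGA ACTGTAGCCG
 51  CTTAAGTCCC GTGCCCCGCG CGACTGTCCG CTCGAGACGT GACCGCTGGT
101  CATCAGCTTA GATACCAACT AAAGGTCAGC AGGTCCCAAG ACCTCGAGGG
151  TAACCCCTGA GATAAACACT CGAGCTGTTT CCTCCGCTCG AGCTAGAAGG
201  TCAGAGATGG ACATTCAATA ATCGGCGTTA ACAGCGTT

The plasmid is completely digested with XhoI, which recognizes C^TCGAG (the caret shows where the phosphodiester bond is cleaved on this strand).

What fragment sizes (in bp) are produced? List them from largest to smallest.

80, 62, 52, 26, 18 bp

XhoI sites (CTCGAG) start at positions 29, 81, 143, 169, 187.
XhoI cuts after the first base of each site, so after positions 29, 81, 143, 169, 187.
Circular molecule, 5 cuts → 5 fragments:
  30–81 → 52 bp
  82–143 → 62 bp
  144–169 → 26 bp
  170–187 → 18 bp
  188–238 then 1–29 → 51 + 29 = 80 bp
Sorted largest to smallest: 80, 62, 52, 26, 18 bp.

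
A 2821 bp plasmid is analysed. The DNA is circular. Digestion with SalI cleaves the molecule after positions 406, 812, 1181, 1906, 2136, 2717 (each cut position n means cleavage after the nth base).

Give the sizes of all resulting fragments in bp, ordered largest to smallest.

Circular molecule, 6 cuts → 6 fragments:
  812 − 406 = 406 bp
  1181 − 812 = 369 bp
  1906 − 1181 = 725 bp
  2136 − 1906 = 230 bp
  2717 − 2136 = 581 bp
  wrap: 2821 − 2717 + 406 = 510 bp
Sorted largest to smallest: 725, 581, 510, 406, 369, 230 bp.

725, 581, 510, 406, 369, 230 bp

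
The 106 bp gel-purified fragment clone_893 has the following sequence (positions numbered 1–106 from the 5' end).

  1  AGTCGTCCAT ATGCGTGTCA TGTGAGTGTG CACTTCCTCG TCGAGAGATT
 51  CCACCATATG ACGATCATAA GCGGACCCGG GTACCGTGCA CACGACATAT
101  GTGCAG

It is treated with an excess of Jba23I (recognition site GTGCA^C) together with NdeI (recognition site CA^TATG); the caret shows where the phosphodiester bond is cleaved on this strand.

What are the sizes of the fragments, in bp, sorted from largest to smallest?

Jba23I sites (GTGCAC) start at positions 28, 86.
Jba23I cuts after base 5 of each site (before the last base), so after positions 32, 90.
NdeI sites (CATATG) start at positions 8, 55, 96.
NdeI cuts after base 2 of each site, so after positions 9, 56, 97.
Combined cut positions: 9, 32, 56, 90, 97.
Linear molecule, 5 cuts → 6 fragments:
  1–9 → 9 bp
  10–32 → 23 bp
  33–56 → 24 bp
  57–90 → 34 bp
  91–97 → 7 bp
  98–106 → 9 bp
Sorted largest to smallest: 34, 24, 23, 9, 9, 7 bp.

34, 24, 23, 9, 9, 7 bp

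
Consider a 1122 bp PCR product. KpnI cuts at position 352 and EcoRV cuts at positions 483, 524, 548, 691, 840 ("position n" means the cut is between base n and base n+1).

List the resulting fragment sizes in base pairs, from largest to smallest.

Combined cut positions (sorted): 352, 483, 524, 548, 691, 840.
Linear molecule, 6 cuts → 7 fragments:
  352 − 0 = 352 bp
  483 − 352 = 131 bp
  524 − 483 = 41 bp
  548 − 524 = 24 bp
  691 − 548 = 143 bp
  840 − 691 = 149 bp
  1122 − 840 = 282 bp
Sorted largest to smallest: 352, 282, 149, 143, 131, 41, 24 bp.

352, 282, 149, 143, 131, 41, 24 bp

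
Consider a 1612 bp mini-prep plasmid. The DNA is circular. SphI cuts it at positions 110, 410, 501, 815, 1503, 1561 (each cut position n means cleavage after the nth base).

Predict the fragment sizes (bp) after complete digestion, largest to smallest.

688, 314, 300, 161, 91, 58 bp

Circular molecule, 6 cuts → 6 fragments:
  410 − 110 = 300 bp
  501 − 410 = 91 bp
  815 − 501 = 314 bp
  1503 − 815 = 688 bp
  1561 − 1503 = 58 bp
  wrap: 1612 − 1561 + 110 = 161 bp
Sorted largest to smallest: 688, 314, 300, 161, 91, 58 bp.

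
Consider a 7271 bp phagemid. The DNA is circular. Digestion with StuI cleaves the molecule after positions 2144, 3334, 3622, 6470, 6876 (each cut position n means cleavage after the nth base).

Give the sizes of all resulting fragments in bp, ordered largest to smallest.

Circular molecule, 5 cuts → 5 fragments:
  3334 − 2144 = 1190 bp
  3622 − 3334 = 288 bp
  6470 − 3622 = 2848 bp
  6876 − 6470 = 406 bp
  wrap: 7271 − 6876 + 2144 = 2539 bp
Sorted largest to smallest: 2848, 2539, 1190, 406, 288 bp.

2848, 2539, 1190, 406, 288 bp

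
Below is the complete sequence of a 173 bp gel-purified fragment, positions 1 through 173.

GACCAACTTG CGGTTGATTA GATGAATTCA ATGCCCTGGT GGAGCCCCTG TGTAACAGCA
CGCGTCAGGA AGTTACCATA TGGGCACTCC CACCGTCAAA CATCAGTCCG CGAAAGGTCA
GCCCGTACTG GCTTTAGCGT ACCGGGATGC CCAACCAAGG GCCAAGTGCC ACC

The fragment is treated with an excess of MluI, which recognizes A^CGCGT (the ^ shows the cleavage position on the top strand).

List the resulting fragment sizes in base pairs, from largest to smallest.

The MluI site (ACGCGT) starts at position 60.
MluI cuts after the first base of each site, so after position 60.
Linear molecule, 1 cut → 2 fragments:
  1–60 → 60 bp
  61–173 → 113 bp
Sorted largest to smallest: 113, 60 bp.

113, 60 bp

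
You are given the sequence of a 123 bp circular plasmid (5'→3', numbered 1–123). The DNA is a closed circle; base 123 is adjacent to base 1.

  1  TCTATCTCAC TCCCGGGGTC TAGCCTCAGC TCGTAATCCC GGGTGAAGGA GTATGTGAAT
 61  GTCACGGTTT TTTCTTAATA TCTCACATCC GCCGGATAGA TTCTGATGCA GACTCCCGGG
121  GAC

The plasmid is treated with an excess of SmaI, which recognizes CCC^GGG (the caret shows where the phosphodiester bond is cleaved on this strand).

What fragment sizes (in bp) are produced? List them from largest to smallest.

SmaI sites (CCCGGG) start at positions 12, 38, 115.
SmaI cuts after base 3 of each site, so after positions 14, 40, 117.
Circular molecule, 3 cuts → 3 fragments:
  15–40 → 26 bp
  41–117 → 77 bp
  118–123 then 1–14 → 6 + 14 = 20 bp
Sorted largest to smallest: 77, 26, 20 bp.

77, 26, 20 bp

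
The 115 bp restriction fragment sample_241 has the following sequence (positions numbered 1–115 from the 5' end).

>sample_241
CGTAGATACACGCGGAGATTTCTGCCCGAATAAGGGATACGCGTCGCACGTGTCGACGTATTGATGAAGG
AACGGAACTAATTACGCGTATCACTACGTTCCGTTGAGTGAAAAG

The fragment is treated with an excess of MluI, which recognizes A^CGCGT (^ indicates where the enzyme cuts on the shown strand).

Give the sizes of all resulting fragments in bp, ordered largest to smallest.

MluI sites (ACGCGT) start at positions 39, 84.
MluI cuts after the first base of each site, so after positions 39, 84.
Linear molecule, 2 cuts → 3 fragments:
  1–39 → 39 bp
  40–84 → 45 bp
  85–115 → 31 bp
Sorted largest to smallest: 45, 39, 31 bp.

45, 39, 31 bp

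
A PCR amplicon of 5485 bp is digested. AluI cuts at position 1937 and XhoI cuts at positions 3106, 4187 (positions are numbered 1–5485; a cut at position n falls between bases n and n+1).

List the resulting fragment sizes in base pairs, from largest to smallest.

1937, 1298, 1169, 1081 bp

Combined cut positions (sorted): 1937, 3106, 4187.
Linear molecule, 3 cuts → 4 fragments:
  1937 − 0 = 1937 bp
  3106 − 1937 = 1169 bp
  4187 − 3106 = 1081 bp
  5485 − 4187 = 1298 bp
Sorted largest to smallest: 1937, 1298, 1169, 1081 bp.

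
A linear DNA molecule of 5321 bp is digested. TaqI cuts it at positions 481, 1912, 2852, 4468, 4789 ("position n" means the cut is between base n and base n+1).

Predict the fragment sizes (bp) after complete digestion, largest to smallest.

Linear molecule, 5 cuts → 6 fragments:
  481 − 0 = 481 bp
  1912 − 481 = 1431 bp
  2852 − 1912 = 940 bp
  4468 − 2852 = 1616 bp
  4789 − 4468 = 321 bp
  5321 − 4789 = 532 bp
Sorted largest to smallest: 1616, 1431, 940, 532, 481, 321 bp.

1616, 1431, 940, 532, 481, 321 bp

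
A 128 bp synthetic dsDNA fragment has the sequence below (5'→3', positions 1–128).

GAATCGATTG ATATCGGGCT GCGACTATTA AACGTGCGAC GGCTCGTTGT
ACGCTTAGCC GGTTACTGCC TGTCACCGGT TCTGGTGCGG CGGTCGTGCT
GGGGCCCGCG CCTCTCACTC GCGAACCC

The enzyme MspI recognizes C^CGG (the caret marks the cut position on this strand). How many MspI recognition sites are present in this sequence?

2

CCGG occurs starting at positions 59, 76.
MspI cuts at 2 sites.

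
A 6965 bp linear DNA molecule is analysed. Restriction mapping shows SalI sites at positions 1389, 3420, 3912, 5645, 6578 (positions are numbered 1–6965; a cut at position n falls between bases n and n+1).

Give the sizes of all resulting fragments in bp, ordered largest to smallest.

Linear molecule, 5 cuts → 6 fragments:
  1389 − 0 = 1389 bp
  3420 − 1389 = 2031 bp
  3912 − 3420 = 492 bp
  5645 − 3912 = 1733 bp
  6578 − 5645 = 933 bp
  6965 − 6578 = 387 bp
Sorted largest to smallest: 2031, 1733, 1389, 933, 492, 387 bp.

2031, 1733, 1389, 933, 492, 387 bp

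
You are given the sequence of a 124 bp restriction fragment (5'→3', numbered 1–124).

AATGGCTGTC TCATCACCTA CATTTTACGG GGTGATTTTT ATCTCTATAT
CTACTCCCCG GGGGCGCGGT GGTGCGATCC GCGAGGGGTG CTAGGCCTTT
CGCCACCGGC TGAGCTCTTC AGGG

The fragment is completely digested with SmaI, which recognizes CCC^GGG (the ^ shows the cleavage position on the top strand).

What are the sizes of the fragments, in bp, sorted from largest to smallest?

65, 59 bp

The SmaI site (CCCGGG) starts at position 57.
SmaI cuts after base 3 of each site, so after position 59.
Linear molecule, 1 cut → 2 fragments:
  1–59 → 59 bp
  60–124 → 65 bp
Sorted largest to smallest: 65, 59 bp.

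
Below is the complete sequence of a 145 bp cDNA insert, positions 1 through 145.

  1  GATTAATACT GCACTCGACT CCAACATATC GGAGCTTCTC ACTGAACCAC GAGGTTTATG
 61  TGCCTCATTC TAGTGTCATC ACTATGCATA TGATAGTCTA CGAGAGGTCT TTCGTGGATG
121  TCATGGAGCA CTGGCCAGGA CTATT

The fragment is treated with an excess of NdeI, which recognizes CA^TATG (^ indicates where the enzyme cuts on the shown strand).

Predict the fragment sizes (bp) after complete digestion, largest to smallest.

88, 57 bp

The NdeI site (CATATG) starts at position 87.
NdeI cuts after base 2 of each site, so after position 88.
Linear molecule, 1 cut → 2 fragments:
  1–88 → 88 bp
  89–145 → 57 bp
Sorted largest to smallest: 88, 57 bp.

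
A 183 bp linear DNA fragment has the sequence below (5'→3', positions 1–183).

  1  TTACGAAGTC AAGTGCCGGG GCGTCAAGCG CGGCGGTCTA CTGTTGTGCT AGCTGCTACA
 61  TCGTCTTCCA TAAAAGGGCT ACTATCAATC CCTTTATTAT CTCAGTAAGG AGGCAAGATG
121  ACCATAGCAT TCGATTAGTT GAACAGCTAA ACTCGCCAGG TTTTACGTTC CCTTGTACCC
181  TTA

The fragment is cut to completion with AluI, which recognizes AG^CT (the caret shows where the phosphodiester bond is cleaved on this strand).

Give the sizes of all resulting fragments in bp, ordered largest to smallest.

AluI sites (AGCT) start at positions 51, 145.
AluI cuts after base 2 of each site, so after positions 52, 146.
Linear molecule, 2 cuts → 3 fragments:
  1–52 → 52 bp
  53–146 → 94 bp
  147–183 → 37 bp
Sorted largest to smallest: 94, 52, 37 bp.

94, 52, 37 bp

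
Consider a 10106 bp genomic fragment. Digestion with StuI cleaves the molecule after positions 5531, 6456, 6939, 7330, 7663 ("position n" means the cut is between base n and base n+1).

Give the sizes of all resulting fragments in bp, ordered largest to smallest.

5531, 2443, 925, 483, 391, 333 bp

Linear molecule, 5 cuts → 6 fragments:
  5531 − 0 = 5531 bp
  6456 − 5531 = 925 bp
  6939 − 6456 = 483 bp
  7330 − 6939 = 391 bp
  7663 − 7330 = 333 bp
  10106 − 7663 = 2443 bp
Sorted largest to smallest: 5531, 2443, 925, 483, 391, 333 bp.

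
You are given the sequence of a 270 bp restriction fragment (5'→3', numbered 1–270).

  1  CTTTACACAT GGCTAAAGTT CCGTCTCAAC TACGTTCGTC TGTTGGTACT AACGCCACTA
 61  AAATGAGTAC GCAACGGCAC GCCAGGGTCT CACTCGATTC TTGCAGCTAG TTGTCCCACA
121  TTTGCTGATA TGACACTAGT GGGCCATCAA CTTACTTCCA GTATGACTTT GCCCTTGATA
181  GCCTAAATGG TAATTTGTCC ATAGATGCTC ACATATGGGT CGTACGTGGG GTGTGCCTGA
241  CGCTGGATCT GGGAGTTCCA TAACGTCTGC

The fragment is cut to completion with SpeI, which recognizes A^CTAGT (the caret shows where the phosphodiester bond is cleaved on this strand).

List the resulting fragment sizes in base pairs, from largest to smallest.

The SpeI site (ACTAGT) starts at position 135.
SpeI cuts after the first base of each site, so after position 135.
Linear molecule, 1 cut → 2 fragments:
  1–135 → 135 bp
  136–270 → 135 bp
Sorted largest to smallest: 135, 135 bp.

135, 135 bp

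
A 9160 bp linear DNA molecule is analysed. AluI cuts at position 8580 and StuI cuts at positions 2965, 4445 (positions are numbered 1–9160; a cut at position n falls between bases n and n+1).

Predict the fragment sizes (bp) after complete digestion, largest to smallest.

Combined cut positions (sorted): 2965, 4445, 8580.
Linear molecule, 3 cuts → 4 fragments:
  2965 − 0 = 2965 bp
  4445 − 2965 = 1480 bp
  8580 − 4445 = 4135 bp
  9160 − 8580 = 580 bp
Sorted largest to smallest: 4135, 2965, 1480, 580 bp.

4135, 2965, 1480, 580 bp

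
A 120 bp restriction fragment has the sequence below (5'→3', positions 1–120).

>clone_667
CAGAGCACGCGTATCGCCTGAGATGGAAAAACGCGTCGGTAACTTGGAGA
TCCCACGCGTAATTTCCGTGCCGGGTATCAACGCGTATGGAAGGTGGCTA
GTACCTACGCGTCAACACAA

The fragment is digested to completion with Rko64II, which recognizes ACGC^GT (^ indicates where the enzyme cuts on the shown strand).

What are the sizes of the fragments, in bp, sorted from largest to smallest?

Rko64II sites (ACGCGT) start at positions 7, 31, 55, 81, 107.
Rko64II cuts after base 4 of each site, so after positions 10, 34, 58, 84, 110.
Linear molecule, 5 cuts → 6 fragments:
  1–10 → 10 bp
  11–34 → 24 bp
  35–58 → 24 bp
  59–84 → 26 bp
  85–110 → 26 bp
  111–120 → 10 bp
Sorted largest to smallest: 26, 26, 24, 24, 10, 10 bp.

26, 26, 24, 24, 10, 10 bp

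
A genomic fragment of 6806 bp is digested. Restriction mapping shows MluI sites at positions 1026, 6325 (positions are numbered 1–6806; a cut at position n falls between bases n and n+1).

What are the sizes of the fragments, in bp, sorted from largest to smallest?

5299, 1026, 481 bp

Linear molecule, 2 cuts → 3 fragments:
  1026 − 0 = 1026 bp
  6325 − 1026 = 5299 bp
  6806 − 6325 = 481 bp
Sorted largest to smallest: 5299, 1026, 481 bp.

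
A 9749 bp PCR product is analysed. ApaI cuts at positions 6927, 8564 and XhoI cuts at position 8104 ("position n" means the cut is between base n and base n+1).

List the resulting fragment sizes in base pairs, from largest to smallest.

6927, 1185, 1177, 460 bp

Combined cut positions (sorted): 6927, 8104, 8564.
Linear molecule, 3 cuts → 4 fragments:
  6927 − 0 = 6927 bp
  8104 − 6927 = 1177 bp
  8564 − 8104 = 460 bp
  9749 − 8564 = 1185 bp
Sorted largest to smallest: 6927, 1185, 1177, 460 bp.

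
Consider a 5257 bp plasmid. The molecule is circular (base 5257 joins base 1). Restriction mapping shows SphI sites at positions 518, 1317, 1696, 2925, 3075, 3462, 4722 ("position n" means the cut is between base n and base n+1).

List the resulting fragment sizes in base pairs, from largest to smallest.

Circular molecule, 7 cuts → 7 fragments:
  1317 − 518 = 799 bp
  1696 − 1317 = 379 bp
  2925 − 1696 = 1229 bp
  3075 − 2925 = 150 bp
  3462 − 3075 = 387 bp
  4722 − 3462 = 1260 bp
  wrap: 5257 − 4722 + 518 = 1053 bp
Sorted largest to smallest: 1260, 1229, 1053, 799, 387, 379, 150 bp.

1260, 1229, 1053, 799, 387, 379, 150 bp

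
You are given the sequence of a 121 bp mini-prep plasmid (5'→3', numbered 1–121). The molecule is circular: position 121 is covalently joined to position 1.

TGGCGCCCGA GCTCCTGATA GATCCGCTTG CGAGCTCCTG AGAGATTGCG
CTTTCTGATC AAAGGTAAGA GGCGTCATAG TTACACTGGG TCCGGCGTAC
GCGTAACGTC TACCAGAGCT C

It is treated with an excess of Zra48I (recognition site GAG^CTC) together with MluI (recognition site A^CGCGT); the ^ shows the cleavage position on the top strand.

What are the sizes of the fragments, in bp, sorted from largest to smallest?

65, 23, 19, 14 bp

Zra48I sites (GAGCTC) start at positions 9, 32, 116.
Zra48I cuts after base 3 of each site, so after positions 11, 34, 118.
The MluI site (ACGCGT) starts at position 99.
MluI cuts after the first base of each site, so after position 99.
Combined cut positions: 11, 34, 99, 118.
Circular molecule, 4 cuts → 4 fragments:
  12–34 → 23 bp
  35–99 → 65 bp
  100–118 → 19 bp
  119–121 then 1–11 → 3 + 11 = 14 bp
Sorted largest to smallest: 65, 23, 19, 14 bp.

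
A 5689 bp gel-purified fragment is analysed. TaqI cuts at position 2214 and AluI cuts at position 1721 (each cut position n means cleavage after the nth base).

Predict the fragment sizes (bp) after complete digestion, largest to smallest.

3475, 1721, 493 bp

Combined cut positions (sorted): 1721, 2214.
Linear molecule, 2 cuts → 3 fragments:
  1721 − 0 = 1721 bp
  2214 − 1721 = 493 bp
  5689 − 2214 = 3475 bp
Sorted largest to smallest: 3475, 1721, 493 bp.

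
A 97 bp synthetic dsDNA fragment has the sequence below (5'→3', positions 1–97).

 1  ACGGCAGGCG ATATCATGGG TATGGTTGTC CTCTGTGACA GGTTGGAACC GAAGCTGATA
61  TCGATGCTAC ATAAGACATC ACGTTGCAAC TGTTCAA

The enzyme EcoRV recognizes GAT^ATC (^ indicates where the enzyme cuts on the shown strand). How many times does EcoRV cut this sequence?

2

GATATC occurs starting at positions 10, 57.
EcoRV cuts at 2 sites.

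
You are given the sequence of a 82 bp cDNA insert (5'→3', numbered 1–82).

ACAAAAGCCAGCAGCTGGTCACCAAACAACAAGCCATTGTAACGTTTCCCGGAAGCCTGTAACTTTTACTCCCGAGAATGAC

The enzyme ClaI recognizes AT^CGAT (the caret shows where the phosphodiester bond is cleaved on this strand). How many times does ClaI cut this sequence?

No occurrence of ATCGAT is present in the sequence.
ClaI does not cut: 0 sites.

0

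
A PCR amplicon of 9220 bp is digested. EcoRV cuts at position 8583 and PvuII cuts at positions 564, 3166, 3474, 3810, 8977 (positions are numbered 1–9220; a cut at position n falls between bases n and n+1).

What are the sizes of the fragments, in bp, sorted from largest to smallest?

Combined cut positions (sorted): 564, 3166, 3474, 3810, 8583, 8977.
Linear molecule, 6 cuts → 7 fragments:
  564 − 0 = 564 bp
  3166 − 564 = 2602 bp
  3474 − 3166 = 308 bp
  3810 − 3474 = 336 bp
  8583 − 3810 = 4773 bp
  8977 − 8583 = 394 bp
  9220 − 8977 = 243 bp
Sorted largest to smallest: 4773, 2602, 564, 394, 336, 308, 243 bp.

4773, 2602, 564, 394, 336, 308, 243 bp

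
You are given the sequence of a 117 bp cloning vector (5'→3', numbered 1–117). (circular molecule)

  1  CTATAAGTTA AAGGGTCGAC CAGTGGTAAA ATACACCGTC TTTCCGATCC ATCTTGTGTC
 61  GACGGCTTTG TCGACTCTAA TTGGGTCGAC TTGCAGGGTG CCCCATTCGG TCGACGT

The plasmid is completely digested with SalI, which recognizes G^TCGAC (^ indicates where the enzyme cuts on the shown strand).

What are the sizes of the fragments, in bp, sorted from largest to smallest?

43, 25, 22, 15, 12 bp

SalI sites (GTCGAC) start at positions 15, 58, 70, 85, 110.
SalI cuts after the first base of each site, so after positions 15, 58, 70, 85, 110.
Circular molecule, 5 cuts → 5 fragments:
  16–58 → 43 bp
  59–70 → 12 bp
  71–85 → 15 bp
  86–110 → 25 bp
  111–117 then 1–15 → 7 + 15 = 22 bp
Sorted largest to smallest: 43, 25, 22, 15, 12 bp.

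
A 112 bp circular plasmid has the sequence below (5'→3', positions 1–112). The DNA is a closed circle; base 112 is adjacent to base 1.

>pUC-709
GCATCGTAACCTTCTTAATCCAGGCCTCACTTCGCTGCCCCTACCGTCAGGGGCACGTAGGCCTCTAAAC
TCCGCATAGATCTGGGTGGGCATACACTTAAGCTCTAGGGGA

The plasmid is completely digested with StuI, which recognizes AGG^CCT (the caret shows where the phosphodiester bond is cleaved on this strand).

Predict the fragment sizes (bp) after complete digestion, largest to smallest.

75, 37 bp

StuI sites (AGGCCT) start at positions 22, 59.
StuI cuts after base 3 of each site, so after positions 24, 61.
Circular molecule, 2 cuts → 2 fragments:
  25–61 → 37 bp
  62–112 then 1–24 → 51 + 24 = 75 bp
Sorted largest to smallest: 75, 37 bp.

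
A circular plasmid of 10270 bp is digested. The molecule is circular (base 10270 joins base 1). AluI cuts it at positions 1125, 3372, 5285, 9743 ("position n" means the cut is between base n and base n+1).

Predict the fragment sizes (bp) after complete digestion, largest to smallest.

4458, 2247, 1913, 1652 bp

Circular molecule, 4 cuts → 4 fragments:
  3372 − 1125 = 2247 bp
  5285 − 3372 = 1913 bp
  9743 − 5285 = 4458 bp
  wrap: 10270 − 9743 + 1125 = 1652 bp
Sorted largest to smallest: 4458, 2247, 1913, 1652 bp.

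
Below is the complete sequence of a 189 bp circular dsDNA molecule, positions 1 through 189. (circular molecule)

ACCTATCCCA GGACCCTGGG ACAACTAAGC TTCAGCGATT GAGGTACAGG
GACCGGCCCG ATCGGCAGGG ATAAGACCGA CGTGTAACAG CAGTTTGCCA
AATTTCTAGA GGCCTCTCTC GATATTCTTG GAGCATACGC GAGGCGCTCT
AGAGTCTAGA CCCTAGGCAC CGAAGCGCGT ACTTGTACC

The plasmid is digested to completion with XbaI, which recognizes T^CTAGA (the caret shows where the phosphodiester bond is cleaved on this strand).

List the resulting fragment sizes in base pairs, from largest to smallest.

XbaI sites (TCTAGA) start at positions 105, 148, 155.
XbaI cuts after the first base of each site, so after positions 105, 148, 155.
Circular molecule, 3 cuts → 3 fragments:
  106–148 → 43 bp
  149–155 → 7 bp
  156–189 then 1–105 → 34 + 105 = 139 bp
Sorted largest to smallest: 139, 43, 7 bp.

139, 43, 7 bp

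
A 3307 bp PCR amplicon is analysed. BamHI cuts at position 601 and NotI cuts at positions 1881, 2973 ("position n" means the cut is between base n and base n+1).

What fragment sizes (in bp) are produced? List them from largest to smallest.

Combined cut positions (sorted): 601, 1881, 2973.
Linear molecule, 3 cuts → 4 fragments:
  601 − 0 = 601 bp
  1881 − 601 = 1280 bp
  2973 − 1881 = 1092 bp
  3307 − 2973 = 334 bp
Sorted largest to smallest: 1280, 1092, 601, 334 bp.

1280, 1092, 601, 334 bp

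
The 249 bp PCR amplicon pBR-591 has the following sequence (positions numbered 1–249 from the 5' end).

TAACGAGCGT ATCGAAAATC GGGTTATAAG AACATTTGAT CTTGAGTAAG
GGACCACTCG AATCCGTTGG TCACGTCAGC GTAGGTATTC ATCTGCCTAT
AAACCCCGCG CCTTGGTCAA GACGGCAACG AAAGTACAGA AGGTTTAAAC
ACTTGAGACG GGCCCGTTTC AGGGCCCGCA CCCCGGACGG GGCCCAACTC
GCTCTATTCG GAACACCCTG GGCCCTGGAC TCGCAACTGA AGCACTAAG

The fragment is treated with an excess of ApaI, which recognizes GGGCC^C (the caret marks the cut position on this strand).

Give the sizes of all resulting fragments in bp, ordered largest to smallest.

ApaI sites (GGGCCC) start at positions 160, 172, 190, 220.
ApaI cuts after base 5 of each site (before the last base), so after positions 164, 176, 194, 224.
Linear molecule, 4 cuts → 5 fragments:
  1–164 → 164 bp
  165–176 → 12 bp
  177–194 → 18 bp
  195–224 → 30 bp
  225–249 → 25 bp
Sorted largest to smallest: 164, 30, 25, 18, 12 bp.

164, 30, 25, 18, 12 bp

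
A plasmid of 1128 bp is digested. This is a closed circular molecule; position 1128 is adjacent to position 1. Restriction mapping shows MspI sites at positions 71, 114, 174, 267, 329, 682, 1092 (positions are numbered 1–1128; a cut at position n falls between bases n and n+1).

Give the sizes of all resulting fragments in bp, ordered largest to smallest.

Circular molecule, 7 cuts → 7 fragments:
  114 − 71 = 43 bp
  174 − 114 = 60 bp
  267 − 174 = 93 bp
  329 − 267 = 62 bp
  682 − 329 = 353 bp
  1092 − 682 = 410 bp
  wrap: 1128 − 1092 + 71 = 107 bp
Sorted largest to smallest: 410, 353, 107, 93, 62, 60, 43 bp.

410, 353, 107, 93, 62, 60, 43 bp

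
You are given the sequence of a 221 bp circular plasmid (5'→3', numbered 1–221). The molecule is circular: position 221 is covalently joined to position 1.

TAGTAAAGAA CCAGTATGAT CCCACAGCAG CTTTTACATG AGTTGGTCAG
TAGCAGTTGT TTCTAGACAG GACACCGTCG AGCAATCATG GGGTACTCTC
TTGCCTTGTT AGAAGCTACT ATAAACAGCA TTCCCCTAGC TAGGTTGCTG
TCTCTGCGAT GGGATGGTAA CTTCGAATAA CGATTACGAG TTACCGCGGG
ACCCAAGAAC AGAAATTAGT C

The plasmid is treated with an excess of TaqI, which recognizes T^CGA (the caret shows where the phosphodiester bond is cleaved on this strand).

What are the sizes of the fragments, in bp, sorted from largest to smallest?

126, 95 bp

TaqI sites (TCGA) start at positions 78, 173.
TaqI cuts after the first base of each site, so after positions 78, 173.
Circular molecule, 2 cuts → 2 fragments:
  79–173 → 95 bp
  174–221 then 1–78 → 48 + 78 = 126 bp
Sorted largest to smallest: 126, 95 bp.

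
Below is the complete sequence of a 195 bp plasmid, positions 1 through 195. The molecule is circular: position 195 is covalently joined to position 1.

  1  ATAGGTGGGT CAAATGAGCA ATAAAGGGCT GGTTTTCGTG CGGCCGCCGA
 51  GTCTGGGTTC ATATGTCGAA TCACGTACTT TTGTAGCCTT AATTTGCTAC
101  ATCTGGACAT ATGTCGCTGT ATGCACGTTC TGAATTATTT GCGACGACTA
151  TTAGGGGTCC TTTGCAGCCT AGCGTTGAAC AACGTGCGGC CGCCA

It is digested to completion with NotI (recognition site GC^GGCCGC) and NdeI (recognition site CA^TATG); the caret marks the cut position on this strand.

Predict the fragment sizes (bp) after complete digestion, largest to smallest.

NotI sites (GCGGCCGC) start at positions 40, 186.
NotI cuts after base 2 of each site, so after positions 41, 187.
NdeI sites (CATATG) start at positions 60, 108.
NdeI cuts after base 2 of each site, so after positions 61, 109.
Combined cut positions: 41, 61, 109, 187.
Circular molecule, 4 cuts → 4 fragments:
  42–61 → 20 bp
  62–109 → 48 bp
  110–187 → 78 bp
  188–195 then 1–41 → 8 + 41 = 49 bp
Sorted largest to smallest: 78, 49, 48, 20 bp.

78, 49, 48, 20 bp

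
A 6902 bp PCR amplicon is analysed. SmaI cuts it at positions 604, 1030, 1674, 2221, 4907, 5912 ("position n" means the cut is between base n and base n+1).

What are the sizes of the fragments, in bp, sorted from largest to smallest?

Linear molecule, 6 cuts → 7 fragments:
  604 − 0 = 604 bp
  1030 − 604 = 426 bp
  1674 − 1030 = 644 bp
  2221 − 1674 = 547 bp
  4907 − 2221 = 2686 bp
  5912 − 4907 = 1005 bp
  6902 − 5912 = 990 bp
Sorted largest to smallest: 2686, 1005, 990, 644, 604, 547, 426 bp.

2686, 1005, 990, 644, 604, 547, 426 bp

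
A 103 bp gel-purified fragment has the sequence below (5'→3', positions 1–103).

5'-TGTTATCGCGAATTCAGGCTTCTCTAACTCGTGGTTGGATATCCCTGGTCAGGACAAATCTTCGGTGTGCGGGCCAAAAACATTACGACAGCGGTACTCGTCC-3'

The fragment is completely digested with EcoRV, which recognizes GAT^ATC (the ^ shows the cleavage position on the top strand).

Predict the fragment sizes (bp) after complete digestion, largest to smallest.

The EcoRV site (GATATC) starts at position 38.
EcoRV cuts after base 3 of each site, so after position 40.
Linear molecule, 1 cut → 2 fragments:
  1–40 → 40 bp
  41–103 → 63 bp
Sorted largest to smallest: 63, 40 bp.

63, 40 bp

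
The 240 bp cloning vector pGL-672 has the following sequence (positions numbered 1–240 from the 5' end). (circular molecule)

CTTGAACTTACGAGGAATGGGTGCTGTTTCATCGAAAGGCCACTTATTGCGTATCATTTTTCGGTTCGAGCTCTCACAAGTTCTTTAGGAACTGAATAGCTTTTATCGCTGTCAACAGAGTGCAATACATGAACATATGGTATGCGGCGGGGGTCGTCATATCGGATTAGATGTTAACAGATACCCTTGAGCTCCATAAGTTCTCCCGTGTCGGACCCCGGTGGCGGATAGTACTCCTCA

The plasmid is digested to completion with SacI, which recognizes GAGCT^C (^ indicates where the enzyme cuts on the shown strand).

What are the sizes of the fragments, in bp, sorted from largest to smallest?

121, 119 bp

SacI sites (GAGCTC) start at positions 68, 189.
SacI cuts after base 5 of each site (before the last base), so after positions 72, 193.
Circular molecule, 2 cuts → 2 fragments:
  73–193 → 121 bp
  194–240 then 1–72 → 47 + 72 = 119 bp
Sorted largest to smallest: 121, 119 bp.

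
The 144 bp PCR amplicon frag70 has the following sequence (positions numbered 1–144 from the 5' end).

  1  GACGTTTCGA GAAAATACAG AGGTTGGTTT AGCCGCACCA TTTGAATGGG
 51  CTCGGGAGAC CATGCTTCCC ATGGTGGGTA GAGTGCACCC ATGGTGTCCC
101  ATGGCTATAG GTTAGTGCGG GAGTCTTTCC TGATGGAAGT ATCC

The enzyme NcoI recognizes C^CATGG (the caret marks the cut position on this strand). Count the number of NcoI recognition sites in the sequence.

CCATGG occurs starting at positions 69, 89, 99.
NcoI cuts at 3 sites.

3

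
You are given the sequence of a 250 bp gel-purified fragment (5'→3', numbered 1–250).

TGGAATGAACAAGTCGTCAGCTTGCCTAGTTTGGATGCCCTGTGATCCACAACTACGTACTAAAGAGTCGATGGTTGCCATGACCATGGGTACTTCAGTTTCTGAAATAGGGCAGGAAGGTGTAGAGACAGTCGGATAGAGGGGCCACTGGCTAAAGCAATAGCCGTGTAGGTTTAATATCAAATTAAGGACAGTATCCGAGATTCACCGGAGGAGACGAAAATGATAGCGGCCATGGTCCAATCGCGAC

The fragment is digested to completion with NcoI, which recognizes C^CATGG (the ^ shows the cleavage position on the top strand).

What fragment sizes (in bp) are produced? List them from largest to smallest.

NcoI sites (CCATGG) start at positions 84, 233.
NcoI cuts after the first base of each site, so after positions 84, 233.
Linear molecule, 2 cuts → 3 fragments:
  1–84 → 84 bp
  85–233 → 149 bp
  234–250 → 17 bp
Sorted largest to smallest: 149, 84, 17 bp.

149, 84, 17 bp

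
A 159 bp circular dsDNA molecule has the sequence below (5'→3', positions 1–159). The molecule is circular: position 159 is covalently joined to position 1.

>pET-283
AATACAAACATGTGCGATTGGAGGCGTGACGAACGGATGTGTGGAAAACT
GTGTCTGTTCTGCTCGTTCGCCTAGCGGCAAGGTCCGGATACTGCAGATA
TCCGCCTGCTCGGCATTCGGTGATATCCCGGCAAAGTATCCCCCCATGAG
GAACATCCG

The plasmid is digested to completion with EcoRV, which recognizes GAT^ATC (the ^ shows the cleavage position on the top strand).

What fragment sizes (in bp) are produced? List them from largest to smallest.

EcoRV sites (GATATC) start at positions 97, 122.
EcoRV cuts after base 3 of each site, so after positions 99, 124.
Circular molecule, 2 cuts → 2 fragments:
  100–124 → 25 bp
  125–159 then 1–99 → 35 + 99 = 134 bp
Sorted largest to smallest: 134, 25 bp.

134, 25 bp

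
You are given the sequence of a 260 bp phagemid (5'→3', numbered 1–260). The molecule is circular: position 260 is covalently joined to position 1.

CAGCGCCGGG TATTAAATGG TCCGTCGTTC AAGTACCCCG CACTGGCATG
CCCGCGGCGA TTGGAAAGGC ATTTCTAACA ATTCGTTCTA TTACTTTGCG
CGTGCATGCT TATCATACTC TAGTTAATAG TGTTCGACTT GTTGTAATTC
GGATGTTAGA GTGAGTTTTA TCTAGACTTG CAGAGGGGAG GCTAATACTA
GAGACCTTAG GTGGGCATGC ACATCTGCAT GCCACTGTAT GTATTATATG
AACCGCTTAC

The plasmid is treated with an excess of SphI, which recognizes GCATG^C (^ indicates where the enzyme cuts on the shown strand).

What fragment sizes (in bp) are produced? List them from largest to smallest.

111, 79, 58, 12 bp

SphI sites (GCATGC) start at positions 46, 104, 215, 227.
SphI cuts after base 5 of each site (before the last base), so after positions 50, 108, 219, 231.
Circular molecule, 4 cuts → 4 fragments:
  51–108 → 58 bp
  109–219 → 111 bp
  220–231 → 12 bp
  232–260 then 1–50 → 29 + 50 = 79 bp
Sorted largest to smallest: 111, 79, 58, 12 bp.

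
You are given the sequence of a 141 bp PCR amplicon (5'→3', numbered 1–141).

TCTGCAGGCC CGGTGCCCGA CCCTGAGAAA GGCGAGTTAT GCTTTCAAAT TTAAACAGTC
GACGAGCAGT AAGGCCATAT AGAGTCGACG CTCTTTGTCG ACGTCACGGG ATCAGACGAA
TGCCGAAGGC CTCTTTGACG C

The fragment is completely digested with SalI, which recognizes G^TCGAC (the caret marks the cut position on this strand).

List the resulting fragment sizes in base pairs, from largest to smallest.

58, 44, 26, 13 bp

SalI sites (GTCGAC) start at positions 58, 84, 97.
SalI cuts after the first base of each site, so after positions 58, 84, 97.
Linear molecule, 3 cuts → 4 fragments:
  1–58 → 58 bp
  59–84 → 26 bp
  85–97 → 13 bp
  98–141 → 44 bp
Sorted largest to smallest: 58, 44, 26, 13 bp.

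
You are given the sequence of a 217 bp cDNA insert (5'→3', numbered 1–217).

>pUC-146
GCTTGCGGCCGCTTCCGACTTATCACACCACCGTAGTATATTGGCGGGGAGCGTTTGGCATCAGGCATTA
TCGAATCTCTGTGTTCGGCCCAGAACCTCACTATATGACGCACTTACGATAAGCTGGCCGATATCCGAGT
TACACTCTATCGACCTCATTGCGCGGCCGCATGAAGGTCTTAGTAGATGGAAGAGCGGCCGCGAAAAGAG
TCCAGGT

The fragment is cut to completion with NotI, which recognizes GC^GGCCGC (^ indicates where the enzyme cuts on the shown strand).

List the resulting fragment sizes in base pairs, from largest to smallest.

158, 32, 21, 6 bp

NotI sites (GCGGCCGC) start at positions 5, 163, 195.
NotI cuts after base 2 of each site, so after positions 6, 164, 196.
Linear molecule, 3 cuts → 4 fragments:
  1–6 → 6 bp
  7–164 → 158 bp
  165–196 → 32 bp
  197–217 → 21 bp
Sorted largest to smallest: 158, 32, 21, 6 bp.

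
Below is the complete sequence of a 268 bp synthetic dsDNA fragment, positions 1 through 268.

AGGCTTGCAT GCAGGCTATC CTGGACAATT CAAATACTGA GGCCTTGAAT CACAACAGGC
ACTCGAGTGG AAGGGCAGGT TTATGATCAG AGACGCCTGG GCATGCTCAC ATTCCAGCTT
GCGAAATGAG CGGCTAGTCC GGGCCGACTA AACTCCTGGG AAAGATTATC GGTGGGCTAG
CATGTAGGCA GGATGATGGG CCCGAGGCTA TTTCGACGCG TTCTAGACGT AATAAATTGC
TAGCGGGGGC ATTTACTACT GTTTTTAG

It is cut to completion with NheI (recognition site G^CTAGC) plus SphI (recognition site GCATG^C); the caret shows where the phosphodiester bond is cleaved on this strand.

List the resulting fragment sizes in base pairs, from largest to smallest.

94, 71, 63, 29, 11 bp

NheI sites (GCTAGC) start at positions 176, 239.
NheI cuts after the first base of each site, so after positions 176, 239.
SphI sites (GCATGC) start at positions 7, 101.
SphI cuts after base 5 of each site (before the last base), so after positions 11, 105.
Combined cut positions: 11, 105, 176, 239.
Linear molecule, 4 cuts → 5 fragments:
  1–11 → 11 bp
  12–105 → 94 bp
  106–176 → 71 bp
  177–239 → 63 bp
  240–268 → 29 bp
Sorted largest to smallest: 94, 71, 63, 29, 11 bp.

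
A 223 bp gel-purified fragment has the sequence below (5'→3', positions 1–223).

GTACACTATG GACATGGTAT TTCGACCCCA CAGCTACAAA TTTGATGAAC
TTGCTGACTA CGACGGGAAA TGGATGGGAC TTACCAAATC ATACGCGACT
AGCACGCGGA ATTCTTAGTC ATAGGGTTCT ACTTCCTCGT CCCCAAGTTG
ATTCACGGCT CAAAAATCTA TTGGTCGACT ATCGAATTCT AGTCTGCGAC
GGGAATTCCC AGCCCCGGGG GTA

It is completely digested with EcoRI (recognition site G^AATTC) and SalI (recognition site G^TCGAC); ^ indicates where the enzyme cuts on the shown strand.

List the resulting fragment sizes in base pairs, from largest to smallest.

EcoRI sites (GAATTC) start at positions 109, 184, 203.
EcoRI cuts after the first base of each site, so after positions 109, 184, 203.
The SalI site (GTCGAC) starts at position 174.
SalI cuts after the first base of each site, so after position 174.
Combined cut positions: 109, 174, 184, 203.
Linear molecule, 4 cuts → 5 fragments:
  1–109 → 109 bp
  110–174 → 65 bp
  175–184 → 10 bp
  185–203 → 19 bp
  204–223 → 20 bp
Sorted largest to smallest: 109, 65, 20, 19, 10 bp.

109, 65, 20, 19, 10 bp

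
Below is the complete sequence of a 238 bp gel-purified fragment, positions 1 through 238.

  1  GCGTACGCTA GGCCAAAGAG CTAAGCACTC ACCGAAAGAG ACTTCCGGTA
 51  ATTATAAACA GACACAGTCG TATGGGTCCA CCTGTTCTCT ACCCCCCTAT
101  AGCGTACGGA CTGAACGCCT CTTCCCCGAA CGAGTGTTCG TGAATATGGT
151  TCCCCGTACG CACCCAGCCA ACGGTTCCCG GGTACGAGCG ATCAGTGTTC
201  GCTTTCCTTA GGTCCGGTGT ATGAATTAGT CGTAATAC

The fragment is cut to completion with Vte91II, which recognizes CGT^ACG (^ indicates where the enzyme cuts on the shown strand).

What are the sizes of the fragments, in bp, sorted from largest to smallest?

101, 81, 52, 4 bp

Vte91II sites (CGTACG) start at positions 2, 103, 155.
Vte91II cuts after base 3 of each site, so after positions 4, 105, 157.
Linear molecule, 3 cuts → 4 fragments:
  1–4 → 4 bp
  5–105 → 101 bp
  106–157 → 52 bp
  158–238 → 81 bp
Sorted largest to smallest: 101, 81, 52, 4 bp.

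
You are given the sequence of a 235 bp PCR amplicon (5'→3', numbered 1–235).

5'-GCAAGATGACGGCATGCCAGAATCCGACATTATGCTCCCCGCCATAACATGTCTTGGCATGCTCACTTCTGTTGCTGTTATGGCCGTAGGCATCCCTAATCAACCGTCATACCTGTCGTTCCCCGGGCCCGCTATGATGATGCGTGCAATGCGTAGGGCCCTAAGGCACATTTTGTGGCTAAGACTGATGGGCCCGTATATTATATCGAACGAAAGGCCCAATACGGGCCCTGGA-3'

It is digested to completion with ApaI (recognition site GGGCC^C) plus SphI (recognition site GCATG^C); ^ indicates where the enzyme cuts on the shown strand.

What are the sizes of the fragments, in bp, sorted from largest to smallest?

ApaI sites (GGGCCC) start at positions 125, 156, 190, 226.
ApaI cuts after base 5 of each site (before the last base), so after positions 129, 160, 194, 230.
SphI sites (GCATGC) start at positions 12, 57.
SphI cuts after base 5 of each site (before the last base), so after positions 16, 61.
Combined cut positions: 16, 61, 129, 160, 194, 230.
Linear molecule, 6 cuts → 7 fragments:
  1–16 → 16 bp
  17–61 → 45 bp
  62–129 → 68 bp
  130–160 → 31 bp
  161–194 → 34 bp
  195–230 → 36 bp
  231–235 → 5 bp
Sorted largest to smallest: 68, 45, 36, 34, 31, 16, 5 bp.

68, 45, 36, 34, 31, 16, 5 bp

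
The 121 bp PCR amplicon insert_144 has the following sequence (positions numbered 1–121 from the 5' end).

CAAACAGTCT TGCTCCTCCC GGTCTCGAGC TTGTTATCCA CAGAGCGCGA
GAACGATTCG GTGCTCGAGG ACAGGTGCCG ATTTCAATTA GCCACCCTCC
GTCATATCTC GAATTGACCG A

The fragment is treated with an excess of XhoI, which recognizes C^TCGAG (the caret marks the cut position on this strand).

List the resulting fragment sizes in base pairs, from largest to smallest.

57, 40, 24 bp

XhoI sites (CTCGAG) start at positions 24, 64.
XhoI cuts after the first base of each site, so after positions 24, 64.
Linear molecule, 2 cuts → 3 fragments:
  1–24 → 24 bp
  25–64 → 40 bp
  65–121 → 57 bp
Sorted largest to smallest: 57, 40, 24 bp.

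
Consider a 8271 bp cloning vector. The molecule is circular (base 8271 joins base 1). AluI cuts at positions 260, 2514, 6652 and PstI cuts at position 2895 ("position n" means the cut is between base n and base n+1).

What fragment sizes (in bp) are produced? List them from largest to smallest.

Combined cut positions (sorted): 260, 2514, 2895, 6652.
Circular molecule, 4 cuts → 4 fragments:
  2514 − 260 = 2254 bp
  2895 − 2514 = 381 bp
  6652 − 2895 = 3757 bp
  wrap: 8271 − 6652 + 260 = 1879 bp
Sorted largest to smallest: 3757, 2254, 1879, 381 bp.

3757, 2254, 1879, 381 bp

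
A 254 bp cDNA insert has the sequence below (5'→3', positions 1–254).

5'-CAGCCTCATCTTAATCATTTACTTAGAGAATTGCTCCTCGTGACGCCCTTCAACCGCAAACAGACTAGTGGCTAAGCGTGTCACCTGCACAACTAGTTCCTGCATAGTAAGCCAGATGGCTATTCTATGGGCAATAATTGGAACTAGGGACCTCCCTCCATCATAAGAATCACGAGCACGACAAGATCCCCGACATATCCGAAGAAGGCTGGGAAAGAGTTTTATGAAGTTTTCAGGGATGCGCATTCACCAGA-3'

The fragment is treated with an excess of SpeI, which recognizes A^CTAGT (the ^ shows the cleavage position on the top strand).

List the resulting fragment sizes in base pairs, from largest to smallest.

162, 64, 28 bp

SpeI sites (ACTAGT) start at positions 64, 92.
SpeI cuts after the first base of each site, so after positions 64, 92.
Linear molecule, 2 cuts → 3 fragments:
  1–64 → 64 bp
  65–92 → 28 bp
  93–254 → 162 bp
Sorted largest to smallest: 162, 64, 28 bp.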